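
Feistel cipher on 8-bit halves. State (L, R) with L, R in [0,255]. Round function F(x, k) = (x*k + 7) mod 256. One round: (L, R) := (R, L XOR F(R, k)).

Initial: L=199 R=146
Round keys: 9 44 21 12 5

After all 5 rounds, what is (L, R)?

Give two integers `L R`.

Round 1 (k=9): L=146 R=238
Round 2 (k=44): L=238 R=125
Round 3 (k=21): L=125 R=166
Round 4 (k=12): L=166 R=178
Round 5 (k=5): L=178 R=39

Answer: 178 39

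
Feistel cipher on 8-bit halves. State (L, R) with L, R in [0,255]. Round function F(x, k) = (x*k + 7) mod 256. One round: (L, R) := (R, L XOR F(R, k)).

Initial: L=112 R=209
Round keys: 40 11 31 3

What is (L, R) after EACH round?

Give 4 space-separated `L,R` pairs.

Round 1 (k=40): L=209 R=223
Round 2 (k=11): L=223 R=77
Round 3 (k=31): L=77 R=133
Round 4 (k=3): L=133 R=219

Answer: 209,223 223,77 77,133 133,219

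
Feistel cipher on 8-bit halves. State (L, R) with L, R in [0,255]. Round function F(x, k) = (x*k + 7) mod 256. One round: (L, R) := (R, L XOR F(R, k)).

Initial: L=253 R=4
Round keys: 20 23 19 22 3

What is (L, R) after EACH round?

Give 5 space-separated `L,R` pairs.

Answer: 4,170 170,73 73,216 216,222 222,121

Derivation:
Round 1 (k=20): L=4 R=170
Round 2 (k=23): L=170 R=73
Round 3 (k=19): L=73 R=216
Round 4 (k=22): L=216 R=222
Round 5 (k=3): L=222 R=121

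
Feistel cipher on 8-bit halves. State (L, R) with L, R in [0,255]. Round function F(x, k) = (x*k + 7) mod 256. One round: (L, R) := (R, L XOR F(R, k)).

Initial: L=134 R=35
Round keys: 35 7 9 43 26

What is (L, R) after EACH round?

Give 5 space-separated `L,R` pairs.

Answer: 35,86 86,66 66,15 15,206 206,252

Derivation:
Round 1 (k=35): L=35 R=86
Round 2 (k=7): L=86 R=66
Round 3 (k=9): L=66 R=15
Round 4 (k=43): L=15 R=206
Round 5 (k=26): L=206 R=252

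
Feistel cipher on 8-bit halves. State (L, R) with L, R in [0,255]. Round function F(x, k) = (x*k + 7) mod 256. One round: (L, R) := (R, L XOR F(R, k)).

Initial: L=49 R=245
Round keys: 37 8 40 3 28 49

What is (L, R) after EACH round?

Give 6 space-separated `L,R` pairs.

Answer: 245,65 65,250 250,86 86,243 243,205 205,183

Derivation:
Round 1 (k=37): L=245 R=65
Round 2 (k=8): L=65 R=250
Round 3 (k=40): L=250 R=86
Round 4 (k=3): L=86 R=243
Round 5 (k=28): L=243 R=205
Round 6 (k=49): L=205 R=183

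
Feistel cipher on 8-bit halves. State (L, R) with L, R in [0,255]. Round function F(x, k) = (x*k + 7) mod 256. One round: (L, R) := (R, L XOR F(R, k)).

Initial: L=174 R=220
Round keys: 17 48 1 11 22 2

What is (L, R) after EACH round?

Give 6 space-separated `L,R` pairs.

Answer: 220,13 13,171 171,191 191,151 151,190 190,20

Derivation:
Round 1 (k=17): L=220 R=13
Round 2 (k=48): L=13 R=171
Round 3 (k=1): L=171 R=191
Round 4 (k=11): L=191 R=151
Round 5 (k=22): L=151 R=190
Round 6 (k=2): L=190 R=20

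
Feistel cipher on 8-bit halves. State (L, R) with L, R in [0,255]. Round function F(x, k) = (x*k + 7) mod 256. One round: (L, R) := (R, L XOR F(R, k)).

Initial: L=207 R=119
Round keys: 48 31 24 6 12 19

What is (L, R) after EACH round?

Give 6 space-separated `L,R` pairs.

Answer: 119,152 152,24 24,223 223,89 89,236 236,210

Derivation:
Round 1 (k=48): L=119 R=152
Round 2 (k=31): L=152 R=24
Round 3 (k=24): L=24 R=223
Round 4 (k=6): L=223 R=89
Round 5 (k=12): L=89 R=236
Round 6 (k=19): L=236 R=210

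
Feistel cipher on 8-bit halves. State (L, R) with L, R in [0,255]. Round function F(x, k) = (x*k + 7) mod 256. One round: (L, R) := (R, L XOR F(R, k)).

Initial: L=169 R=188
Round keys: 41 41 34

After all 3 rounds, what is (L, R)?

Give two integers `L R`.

Answer: 157 107

Derivation:
Round 1 (k=41): L=188 R=138
Round 2 (k=41): L=138 R=157
Round 3 (k=34): L=157 R=107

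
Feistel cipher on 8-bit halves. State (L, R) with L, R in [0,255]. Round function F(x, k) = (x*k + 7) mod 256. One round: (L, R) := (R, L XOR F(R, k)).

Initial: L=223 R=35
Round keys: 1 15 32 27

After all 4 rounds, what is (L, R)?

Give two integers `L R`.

Answer: 210 108

Derivation:
Round 1 (k=1): L=35 R=245
Round 2 (k=15): L=245 R=65
Round 3 (k=32): L=65 R=210
Round 4 (k=27): L=210 R=108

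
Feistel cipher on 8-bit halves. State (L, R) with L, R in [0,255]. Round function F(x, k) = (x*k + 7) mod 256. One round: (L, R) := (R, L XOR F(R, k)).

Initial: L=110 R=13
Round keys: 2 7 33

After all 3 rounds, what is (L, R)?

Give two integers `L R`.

Round 1 (k=2): L=13 R=79
Round 2 (k=7): L=79 R=61
Round 3 (k=33): L=61 R=171

Answer: 61 171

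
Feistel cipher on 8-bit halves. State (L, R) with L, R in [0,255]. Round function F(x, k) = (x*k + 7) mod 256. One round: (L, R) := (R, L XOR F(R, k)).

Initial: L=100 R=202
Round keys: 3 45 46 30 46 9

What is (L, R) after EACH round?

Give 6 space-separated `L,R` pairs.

Round 1 (k=3): L=202 R=1
Round 2 (k=45): L=1 R=254
Round 3 (k=46): L=254 R=170
Round 4 (k=30): L=170 R=13
Round 5 (k=46): L=13 R=247
Round 6 (k=9): L=247 R=187

Answer: 202,1 1,254 254,170 170,13 13,247 247,187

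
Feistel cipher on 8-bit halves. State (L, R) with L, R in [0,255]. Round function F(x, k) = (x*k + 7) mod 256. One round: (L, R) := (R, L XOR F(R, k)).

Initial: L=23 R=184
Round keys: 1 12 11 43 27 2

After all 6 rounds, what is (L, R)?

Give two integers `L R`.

Answer: 79 185

Derivation:
Round 1 (k=1): L=184 R=168
Round 2 (k=12): L=168 R=95
Round 3 (k=11): L=95 R=180
Round 4 (k=43): L=180 R=28
Round 5 (k=27): L=28 R=79
Round 6 (k=2): L=79 R=185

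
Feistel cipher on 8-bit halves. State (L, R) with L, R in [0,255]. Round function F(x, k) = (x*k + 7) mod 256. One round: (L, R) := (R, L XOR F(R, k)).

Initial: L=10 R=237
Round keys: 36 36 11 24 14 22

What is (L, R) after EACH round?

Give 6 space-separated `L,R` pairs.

Round 1 (k=36): L=237 R=81
Round 2 (k=36): L=81 R=134
Round 3 (k=11): L=134 R=152
Round 4 (k=24): L=152 R=193
Round 5 (k=14): L=193 R=13
Round 6 (k=22): L=13 R=228

Answer: 237,81 81,134 134,152 152,193 193,13 13,228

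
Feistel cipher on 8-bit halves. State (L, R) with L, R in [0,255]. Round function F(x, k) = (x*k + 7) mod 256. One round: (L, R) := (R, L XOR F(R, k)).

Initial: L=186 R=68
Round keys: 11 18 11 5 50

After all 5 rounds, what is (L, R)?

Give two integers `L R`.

Answer: 111 74

Derivation:
Round 1 (k=11): L=68 R=73
Round 2 (k=18): L=73 R=109
Round 3 (k=11): L=109 R=255
Round 4 (k=5): L=255 R=111
Round 5 (k=50): L=111 R=74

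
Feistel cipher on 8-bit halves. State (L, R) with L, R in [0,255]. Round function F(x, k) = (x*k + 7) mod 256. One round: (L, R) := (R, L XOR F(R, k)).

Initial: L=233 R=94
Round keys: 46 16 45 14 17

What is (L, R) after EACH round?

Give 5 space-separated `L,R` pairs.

Answer: 94,2 2,121 121,78 78,50 50,23

Derivation:
Round 1 (k=46): L=94 R=2
Round 2 (k=16): L=2 R=121
Round 3 (k=45): L=121 R=78
Round 4 (k=14): L=78 R=50
Round 5 (k=17): L=50 R=23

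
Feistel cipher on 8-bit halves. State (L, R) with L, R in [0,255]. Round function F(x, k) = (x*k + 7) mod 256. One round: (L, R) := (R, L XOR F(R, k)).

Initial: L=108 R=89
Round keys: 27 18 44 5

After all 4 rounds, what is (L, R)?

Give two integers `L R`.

Round 1 (k=27): L=89 R=6
Round 2 (k=18): L=6 R=42
Round 3 (k=44): L=42 R=57
Round 4 (k=5): L=57 R=14

Answer: 57 14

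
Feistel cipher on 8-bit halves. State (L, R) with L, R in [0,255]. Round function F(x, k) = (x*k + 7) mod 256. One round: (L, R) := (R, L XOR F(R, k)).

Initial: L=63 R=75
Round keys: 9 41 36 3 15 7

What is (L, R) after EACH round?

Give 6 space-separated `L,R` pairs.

Round 1 (k=9): L=75 R=149
Round 2 (k=41): L=149 R=175
Round 3 (k=36): L=175 R=54
Round 4 (k=3): L=54 R=6
Round 5 (k=15): L=6 R=87
Round 6 (k=7): L=87 R=110

Answer: 75,149 149,175 175,54 54,6 6,87 87,110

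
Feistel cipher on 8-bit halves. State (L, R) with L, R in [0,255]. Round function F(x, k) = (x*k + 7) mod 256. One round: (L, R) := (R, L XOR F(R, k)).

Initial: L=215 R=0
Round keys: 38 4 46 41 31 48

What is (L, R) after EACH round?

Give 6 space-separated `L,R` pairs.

Round 1 (k=38): L=0 R=208
Round 2 (k=4): L=208 R=71
Round 3 (k=46): L=71 R=25
Round 4 (k=41): L=25 R=79
Round 5 (k=31): L=79 R=129
Round 6 (k=48): L=129 R=120

Answer: 0,208 208,71 71,25 25,79 79,129 129,120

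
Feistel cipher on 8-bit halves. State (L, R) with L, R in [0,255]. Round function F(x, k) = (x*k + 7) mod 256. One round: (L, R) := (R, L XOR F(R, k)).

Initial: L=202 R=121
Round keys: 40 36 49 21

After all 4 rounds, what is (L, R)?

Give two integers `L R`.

Answer: 140 193

Derivation:
Round 1 (k=40): L=121 R=37
Round 2 (k=36): L=37 R=66
Round 3 (k=49): L=66 R=140
Round 4 (k=21): L=140 R=193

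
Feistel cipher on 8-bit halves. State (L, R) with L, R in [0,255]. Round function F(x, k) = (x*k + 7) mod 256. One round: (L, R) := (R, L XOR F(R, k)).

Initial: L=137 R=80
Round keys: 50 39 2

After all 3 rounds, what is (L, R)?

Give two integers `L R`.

Answer: 89 151

Derivation:
Round 1 (k=50): L=80 R=46
Round 2 (k=39): L=46 R=89
Round 3 (k=2): L=89 R=151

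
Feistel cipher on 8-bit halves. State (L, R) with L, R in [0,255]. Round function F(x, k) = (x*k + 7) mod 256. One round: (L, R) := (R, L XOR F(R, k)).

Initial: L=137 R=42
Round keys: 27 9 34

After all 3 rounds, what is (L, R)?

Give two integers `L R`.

Round 1 (k=27): L=42 R=252
Round 2 (k=9): L=252 R=201
Round 3 (k=34): L=201 R=69

Answer: 201 69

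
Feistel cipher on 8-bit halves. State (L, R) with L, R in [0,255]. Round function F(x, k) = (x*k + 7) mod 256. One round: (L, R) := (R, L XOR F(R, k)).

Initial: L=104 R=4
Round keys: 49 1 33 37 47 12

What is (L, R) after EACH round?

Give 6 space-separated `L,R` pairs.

Answer: 4,163 163,174 174,214 214,91 91,106 106,164

Derivation:
Round 1 (k=49): L=4 R=163
Round 2 (k=1): L=163 R=174
Round 3 (k=33): L=174 R=214
Round 4 (k=37): L=214 R=91
Round 5 (k=47): L=91 R=106
Round 6 (k=12): L=106 R=164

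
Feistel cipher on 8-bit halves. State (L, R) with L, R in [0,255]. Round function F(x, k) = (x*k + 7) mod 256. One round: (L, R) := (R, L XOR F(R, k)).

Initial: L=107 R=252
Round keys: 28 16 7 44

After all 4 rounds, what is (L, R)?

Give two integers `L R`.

Answer: 88 28

Derivation:
Round 1 (k=28): L=252 R=252
Round 2 (k=16): L=252 R=59
Round 3 (k=7): L=59 R=88
Round 4 (k=44): L=88 R=28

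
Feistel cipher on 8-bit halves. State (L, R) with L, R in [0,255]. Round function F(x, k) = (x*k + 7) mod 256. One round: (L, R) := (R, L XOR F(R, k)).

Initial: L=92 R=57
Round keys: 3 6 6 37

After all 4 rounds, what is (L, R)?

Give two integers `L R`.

Round 1 (k=3): L=57 R=238
Round 2 (k=6): L=238 R=162
Round 3 (k=6): L=162 R=61
Round 4 (k=37): L=61 R=122

Answer: 61 122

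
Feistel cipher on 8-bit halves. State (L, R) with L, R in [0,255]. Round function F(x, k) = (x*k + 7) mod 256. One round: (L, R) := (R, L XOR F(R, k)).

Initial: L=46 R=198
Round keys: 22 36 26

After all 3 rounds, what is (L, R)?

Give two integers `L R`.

Round 1 (k=22): L=198 R=37
Round 2 (k=36): L=37 R=253
Round 3 (k=26): L=253 R=156

Answer: 253 156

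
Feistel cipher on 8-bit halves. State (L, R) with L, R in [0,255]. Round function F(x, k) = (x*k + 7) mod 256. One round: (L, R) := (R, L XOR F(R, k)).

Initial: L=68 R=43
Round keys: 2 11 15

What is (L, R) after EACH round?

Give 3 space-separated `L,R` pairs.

Round 1 (k=2): L=43 R=25
Round 2 (k=11): L=25 R=49
Round 3 (k=15): L=49 R=255

Answer: 43,25 25,49 49,255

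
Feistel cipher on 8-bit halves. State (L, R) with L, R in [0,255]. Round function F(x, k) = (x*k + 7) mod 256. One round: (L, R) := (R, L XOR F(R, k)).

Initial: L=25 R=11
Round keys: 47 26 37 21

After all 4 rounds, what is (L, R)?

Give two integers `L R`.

Round 1 (k=47): L=11 R=21
Round 2 (k=26): L=21 R=34
Round 3 (k=37): L=34 R=228
Round 4 (k=21): L=228 R=153

Answer: 228 153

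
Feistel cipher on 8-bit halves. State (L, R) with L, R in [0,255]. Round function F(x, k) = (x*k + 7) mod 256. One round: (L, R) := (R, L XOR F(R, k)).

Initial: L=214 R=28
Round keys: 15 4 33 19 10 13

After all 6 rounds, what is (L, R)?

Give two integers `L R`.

Answer: 158 186

Derivation:
Round 1 (k=15): L=28 R=125
Round 2 (k=4): L=125 R=231
Round 3 (k=33): L=231 R=179
Round 4 (k=19): L=179 R=183
Round 5 (k=10): L=183 R=158
Round 6 (k=13): L=158 R=186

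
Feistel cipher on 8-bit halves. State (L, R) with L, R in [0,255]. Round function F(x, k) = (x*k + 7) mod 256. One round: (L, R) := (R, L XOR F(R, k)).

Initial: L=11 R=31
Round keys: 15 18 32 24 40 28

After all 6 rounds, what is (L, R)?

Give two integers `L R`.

Answer: 91 222

Derivation:
Round 1 (k=15): L=31 R=211
Round 2 (k=18): L=211 R=194
Round 3 (k=32): L=194 R=148
Round 4 (k=24): L=148 R=37
Round 5 (k=40): L=37 R=91
Round 6 (k=28): L=91 R=222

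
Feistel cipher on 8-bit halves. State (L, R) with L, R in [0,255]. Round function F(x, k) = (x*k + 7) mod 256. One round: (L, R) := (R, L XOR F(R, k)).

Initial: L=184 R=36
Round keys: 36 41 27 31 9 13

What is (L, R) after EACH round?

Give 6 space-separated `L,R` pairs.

Round 1 (k=36): L=36 R=175
Round 2 (k=41): L=175 R=42
Round 3 (k=27): L=42 R=218
Round 4 (k=31): L=218 R=71
Round 5 (k=9): L=71 R=92
Round 6 (k=13): L=92 R=244

Answer: 36,175 175,42 42,218 218,71 71,92 92,244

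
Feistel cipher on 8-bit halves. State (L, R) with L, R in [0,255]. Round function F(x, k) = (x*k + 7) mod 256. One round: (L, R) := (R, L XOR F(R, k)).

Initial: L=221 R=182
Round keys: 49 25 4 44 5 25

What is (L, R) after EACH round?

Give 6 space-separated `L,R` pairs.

Round 1 (k=49): L=182 R=0
Round 2 (k=25): L=0 R=177
Round 3 (k=4): L=177 R=203
Round 4 (k=44): L=203 R=90
Round 5 (k=5): L=90 R=2
Round 6 (k=25): L=2 R=99

Answer: 182,0 0,177 177,203 203,90 90,2 2,99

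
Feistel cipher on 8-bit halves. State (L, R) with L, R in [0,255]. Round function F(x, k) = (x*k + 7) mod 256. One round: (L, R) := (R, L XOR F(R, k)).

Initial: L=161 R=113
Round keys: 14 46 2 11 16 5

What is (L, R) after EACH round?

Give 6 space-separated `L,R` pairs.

Answer: 113,148 148,238 238,119 119,202 202,208 208,221

Derivation:
Round 1 (k=14): L=113 R=148
Round 2 (k=46): L=148 R=238
Round 3 (k=2): L=238 R=119
Round 4 (k=11): L=119 R=202
Round 5 (k=16): L=202 R=208
Round 6 (k=5): L=208 R=221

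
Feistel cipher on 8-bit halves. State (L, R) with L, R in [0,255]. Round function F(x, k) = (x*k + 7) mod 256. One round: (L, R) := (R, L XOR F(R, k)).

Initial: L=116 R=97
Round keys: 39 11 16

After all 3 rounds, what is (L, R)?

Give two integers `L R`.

Round 1 (k=39): L=97 R=186
Round 2 (k=11): L=186 R=100
Round 3 (k=16): L=100 R=253

Answer: 100 253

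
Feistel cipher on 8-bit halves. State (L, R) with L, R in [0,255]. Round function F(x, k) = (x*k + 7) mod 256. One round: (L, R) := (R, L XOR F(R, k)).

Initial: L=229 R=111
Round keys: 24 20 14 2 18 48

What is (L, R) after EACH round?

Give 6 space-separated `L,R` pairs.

Answer: 111,138 138,160 160,77 77,1 1,84 84,198

Derivation:
Round 1 (k=24): L=111 R=138
Round 2 (k=20): L=138 R=160
Round 3 (k=14): L=160 R=77
Round 4 (k=2): L=77 R=1
Round 5 (k=18): L=1 R=84
Round 6 (k=48): L=84 R=198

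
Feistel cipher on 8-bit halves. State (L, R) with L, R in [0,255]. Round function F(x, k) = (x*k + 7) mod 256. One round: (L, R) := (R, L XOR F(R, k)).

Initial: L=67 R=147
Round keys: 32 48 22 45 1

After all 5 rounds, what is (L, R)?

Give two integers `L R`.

Answer: 146 130

Derivation:
Round 1 (k=32): L=147 R=36
Round 2 (k=48): L=36 R=84
Round 3 (k=22): L=84 R=27
Round 4 (k=45): L=27 R=146
Round 5 (k=1): L=146 R=130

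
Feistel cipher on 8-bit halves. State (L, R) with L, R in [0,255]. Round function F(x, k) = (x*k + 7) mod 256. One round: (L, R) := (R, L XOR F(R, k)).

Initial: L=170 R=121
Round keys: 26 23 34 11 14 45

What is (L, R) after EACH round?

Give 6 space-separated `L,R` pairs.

Answer: 121,251 251,237 237,122 122,168 168,77 77,56

Derivation:
Round 1 (k=26): L=121 R=251
Round 2 (k=23): L=251 R=237
Round 3 (k=34): L=237 R=122
Round 4 (k=11): L=122 R=168
Round 5 (k=14): L=168 R=77
Round 6 (k=45): L=77 R=56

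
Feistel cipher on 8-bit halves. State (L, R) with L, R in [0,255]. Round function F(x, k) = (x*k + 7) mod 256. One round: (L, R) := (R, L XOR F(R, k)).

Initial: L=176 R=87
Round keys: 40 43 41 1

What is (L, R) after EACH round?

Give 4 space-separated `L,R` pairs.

Round 1 (k=40): L=87 R=47
Round 2 (k=43): L=47 R=187
Round 3 (k=41): L=187 R=213
Round 4 (k=1): L=213 R=103

Answer: 87,47 47,187 187,213 213,103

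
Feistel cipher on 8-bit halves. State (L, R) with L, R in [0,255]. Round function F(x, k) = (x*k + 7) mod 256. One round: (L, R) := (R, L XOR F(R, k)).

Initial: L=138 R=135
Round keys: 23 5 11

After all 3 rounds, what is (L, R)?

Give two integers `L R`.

Round 1 (k=23): L=135 R=162
Round 2 (k=5): L=162 R=182
Round 3 (k=11): L=182 R=123

Answer: 182 123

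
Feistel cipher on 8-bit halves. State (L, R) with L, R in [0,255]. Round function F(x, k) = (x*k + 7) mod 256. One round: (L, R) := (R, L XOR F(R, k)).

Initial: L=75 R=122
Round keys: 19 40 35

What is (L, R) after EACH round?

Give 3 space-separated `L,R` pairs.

Answer: 122,94 94,205 205,80

Derivation:
Round 1 (k=19): L=122 R=94
Round 2 (k=40): L=94 R=205
Round 3 (k=35): L=205 R=80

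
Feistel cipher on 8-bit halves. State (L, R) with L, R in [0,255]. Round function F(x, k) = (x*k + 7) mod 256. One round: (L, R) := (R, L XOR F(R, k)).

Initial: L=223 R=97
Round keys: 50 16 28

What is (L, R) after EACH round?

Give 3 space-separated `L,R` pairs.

Round 1 (k=50): L=97 R=38
Round 2 (k=16): L=38 R=6
Round 3 (k=28): L=6 R=137

Answer: 97,38 38,6 6,137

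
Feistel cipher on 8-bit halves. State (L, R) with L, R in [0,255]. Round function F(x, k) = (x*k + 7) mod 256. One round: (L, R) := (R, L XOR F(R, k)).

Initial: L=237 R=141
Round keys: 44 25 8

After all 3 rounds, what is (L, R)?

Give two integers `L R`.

Round 1 (k=44): L=141 R=174
Round 2 (k=25): L=174 R=136
Round 3 (k=8): L=136 R=233

Answer: 136 233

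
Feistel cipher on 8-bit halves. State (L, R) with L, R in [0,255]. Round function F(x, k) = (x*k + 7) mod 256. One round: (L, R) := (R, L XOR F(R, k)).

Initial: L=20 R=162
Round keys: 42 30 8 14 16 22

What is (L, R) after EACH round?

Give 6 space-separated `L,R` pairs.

Round 1 (k=42): L=162 R=143
Round 2 (k=30): L=143 R=107
Round 3 (k=8): L=107 R=208
Round 4 (k=14): L=208 R=12
Round 5 (k=16): L=12 R=23
Round 6 (k=22): L=23 R=13

Answer: 162,143 143,107 107,208 208,12 12,23 23,13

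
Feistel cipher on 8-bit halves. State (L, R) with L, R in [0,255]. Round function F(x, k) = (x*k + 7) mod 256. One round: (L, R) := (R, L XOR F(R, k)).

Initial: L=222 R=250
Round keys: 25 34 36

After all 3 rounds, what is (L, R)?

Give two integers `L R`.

Answer: 191 76

Derivation:
Round 1 (k=25): L=250 R=175
Round 2 (k=34): L=175 R=191
Round 3 (k=36): L=191 R=76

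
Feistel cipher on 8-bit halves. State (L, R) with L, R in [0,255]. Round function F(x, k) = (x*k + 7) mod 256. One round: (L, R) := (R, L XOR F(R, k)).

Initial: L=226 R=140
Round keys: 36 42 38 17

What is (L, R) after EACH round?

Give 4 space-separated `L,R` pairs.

Answer: 140,85 85,117 117,48 48,66

Derivation:
Round 1 (k=36): L=140 R=85
Round 2 (k=42): L=85 R=117
Round 3 (k=38): L=117 R=48
Round 4 (k=17): L=48 R=66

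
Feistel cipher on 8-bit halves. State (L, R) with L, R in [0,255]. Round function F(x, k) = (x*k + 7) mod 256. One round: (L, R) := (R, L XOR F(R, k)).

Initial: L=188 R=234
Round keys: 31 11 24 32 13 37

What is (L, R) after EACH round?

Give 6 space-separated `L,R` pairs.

Answer: 234,225 225,88 88,166 166,159 159,188 188,172

Derivation:
Round 1 (k=31): L=234 R=225
Round 2 (k=11): L=225 R=88
Round 3 (k=24): L=88 R=166
Round 4 (k=32): L=166 R=159
Round 5 (k=13): L=159 R=188
Round 6 (k=37): L=188 R=172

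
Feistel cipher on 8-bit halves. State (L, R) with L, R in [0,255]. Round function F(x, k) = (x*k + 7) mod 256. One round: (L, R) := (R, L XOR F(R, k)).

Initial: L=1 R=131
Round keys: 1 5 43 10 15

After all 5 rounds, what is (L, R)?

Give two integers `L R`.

Answer: 52 222

Derivation:
Round 1 (k=1): L=131 R=139
Round 2 (k=5): L=139 R=61
Round 3 (k=43): L=61 R=205
Round 4 (k=10): L=205 R=52
Round 5 (k=15): L=52 R=222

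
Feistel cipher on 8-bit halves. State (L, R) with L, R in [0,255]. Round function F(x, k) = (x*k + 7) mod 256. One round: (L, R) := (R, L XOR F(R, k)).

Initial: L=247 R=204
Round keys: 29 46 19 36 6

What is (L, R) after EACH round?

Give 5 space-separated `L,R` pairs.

Round 1 (k=29): L=204 R=212
Round 2 (k=46): L=212 R=211
Round 3 (k=19): L=211 R=100
Round 4 (k=36): L=100 R=196
Round 5 (k=6): L=196 R=251

Answer: 204,212 212,211 211,100 100,196 196,251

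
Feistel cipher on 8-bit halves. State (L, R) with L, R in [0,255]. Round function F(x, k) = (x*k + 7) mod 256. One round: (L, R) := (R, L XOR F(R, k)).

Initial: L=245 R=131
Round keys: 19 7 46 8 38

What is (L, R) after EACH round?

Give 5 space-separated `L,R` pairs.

Round 1 (k=19): L=131 R=53
Round 2 (k=7): L=53 R=249
Round 3 (k=46): L=249 R=240
Round 4 (k=8): L=240 R=126
Round 5 (k=38): L=126 R=75

Answer: 131,53 53,249 249,240 240,126 126,75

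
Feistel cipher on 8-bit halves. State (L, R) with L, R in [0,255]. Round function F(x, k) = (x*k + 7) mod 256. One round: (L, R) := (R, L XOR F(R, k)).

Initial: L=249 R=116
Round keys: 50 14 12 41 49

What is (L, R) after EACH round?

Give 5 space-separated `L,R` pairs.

Round 1 (k=50): L=116 R=86
Round 2 (k=14): L=86 R=207
Round 3 (k=12): L=207 R=237
Round 4 (k=41): L=237 R=51
Round 5 (k=49): L=51 R=39

Answer: 116,86 86,207 207,237 237,51 51,39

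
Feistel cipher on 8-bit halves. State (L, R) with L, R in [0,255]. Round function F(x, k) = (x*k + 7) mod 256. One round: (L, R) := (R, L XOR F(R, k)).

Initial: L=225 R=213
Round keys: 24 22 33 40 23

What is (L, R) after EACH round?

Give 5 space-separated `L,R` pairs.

Round 1 (k=24): L=213 R=30
Round 2 (k=22): L=30 R=78
Round 3 (k=33): L=78 R=11
Round 4 (k=40): L=11 R=241
Round 5 (k=23): L=241 R=165

Answer: 213,30 30,78 78,11 11,241 241,165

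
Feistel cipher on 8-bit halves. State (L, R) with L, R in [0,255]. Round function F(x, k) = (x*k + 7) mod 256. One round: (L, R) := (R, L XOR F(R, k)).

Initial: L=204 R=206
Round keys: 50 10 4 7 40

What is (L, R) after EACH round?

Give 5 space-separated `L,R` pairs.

Answer: 206,143 143,83 83,220 220,88 88,27

Derivation:
Round 1 (k=50): L=206 R=143
Round 2 (k=10): L=143 R=83
Round 3 (k=4): L=83 R=220
Round 4 (k=7): L=220 R=88
Round 5 (k=40): L=88 R=27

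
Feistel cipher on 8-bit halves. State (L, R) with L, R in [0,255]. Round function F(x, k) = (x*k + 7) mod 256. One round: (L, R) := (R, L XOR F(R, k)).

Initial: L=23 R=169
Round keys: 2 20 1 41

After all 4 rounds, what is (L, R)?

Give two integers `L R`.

Answer: 243 68

Derivation:
Round 1 (k=2): L=169 R=78
Round 2 (k=20): L=78 R=182
Round 3 (k=1): L=182 R=243
Round 4 (k=41): L=243 R=68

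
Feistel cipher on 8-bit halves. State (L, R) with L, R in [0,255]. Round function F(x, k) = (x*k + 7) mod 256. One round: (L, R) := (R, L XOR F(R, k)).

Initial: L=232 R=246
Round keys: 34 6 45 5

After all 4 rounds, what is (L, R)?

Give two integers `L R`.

Answer: 97 51

Derivation:
Round 1 (k=34): L=246 R=91
Round 2 (k=6): L=91 R=223
Round 3 (k=45): L=223 R=97
Round 4 (k=5): L=97 R=51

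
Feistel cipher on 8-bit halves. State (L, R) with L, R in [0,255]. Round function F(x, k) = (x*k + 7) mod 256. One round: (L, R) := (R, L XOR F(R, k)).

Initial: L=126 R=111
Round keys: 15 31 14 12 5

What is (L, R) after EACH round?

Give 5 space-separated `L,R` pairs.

Answer: 111,246 246,190 190,157 157,221 221,197

Derivation:
Round 1 (k=15): L=111 R=246
Round 2 (k=31): L=246 R=190
Round 3 (k=14): L=190 R=157
Round 4 (k=12): L=157 R=221
Round 5 (k=5): L=221 R=197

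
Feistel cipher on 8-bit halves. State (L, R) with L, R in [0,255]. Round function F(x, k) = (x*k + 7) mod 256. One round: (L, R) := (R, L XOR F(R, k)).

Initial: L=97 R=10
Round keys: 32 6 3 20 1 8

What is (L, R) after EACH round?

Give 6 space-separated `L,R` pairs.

Round 1 (k=32): L=10 R=38
Round 2 (k=6): L=38 R=225
Round 3 (k=3): L=225 R=140
Round 4 (k=20): L=140 R=22
Round 5 (k=1): L=22 R=145
Round 6 (k=8): L=145 R=153

Answer: 10,38 38,225 225,140 140,22 22,145 145,153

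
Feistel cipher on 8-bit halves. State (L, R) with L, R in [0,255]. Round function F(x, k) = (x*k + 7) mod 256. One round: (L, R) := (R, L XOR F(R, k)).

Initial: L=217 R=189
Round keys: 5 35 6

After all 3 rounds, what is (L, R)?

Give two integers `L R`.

Round 1 (k=5): L=189 R=97
Round 2 (k=35): L=97 R=247
Round 3 (k=6): L=247 R=176

Answer: 247 176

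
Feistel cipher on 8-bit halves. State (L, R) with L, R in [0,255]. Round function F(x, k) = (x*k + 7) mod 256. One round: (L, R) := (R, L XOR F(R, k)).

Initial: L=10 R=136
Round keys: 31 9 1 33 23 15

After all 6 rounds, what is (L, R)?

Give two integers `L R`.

Round 1 (k=31): L=136 R=117
Round 2 (k=9): L=117 R=172
Round 3 (k=1): L=172 R=198
Round 4 (k=33): L=198 R=33
Round 5 (k=23): L=33 R=56
Round 6 (k=15): L=56 R=110

Answer: 56 110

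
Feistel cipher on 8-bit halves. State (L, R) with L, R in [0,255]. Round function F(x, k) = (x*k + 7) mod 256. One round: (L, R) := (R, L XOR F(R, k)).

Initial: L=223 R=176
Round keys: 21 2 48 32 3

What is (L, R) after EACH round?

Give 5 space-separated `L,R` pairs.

Round 1 (k=21): L=176 R=168
Round 2 (k=2): L=168 R=231
Round 3 (k=48): L=231 R=255
Round 4 (k=32): L=255 R=0
Round 5 (k=3): L=0 R=248

Answer: 176,168 168,231 231,255 255,0 0,248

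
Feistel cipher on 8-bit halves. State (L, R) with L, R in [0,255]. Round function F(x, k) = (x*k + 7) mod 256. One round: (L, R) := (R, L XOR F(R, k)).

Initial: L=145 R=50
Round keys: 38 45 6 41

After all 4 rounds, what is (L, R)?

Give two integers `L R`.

Answer: 91 105

Derivation:
Round 1 (k=38): L=50 R=226
Round 2 (k=45): L=226 R=243
Round 3 (k=6): L=243 R=91
Round 4 (k=41): L=91 R=105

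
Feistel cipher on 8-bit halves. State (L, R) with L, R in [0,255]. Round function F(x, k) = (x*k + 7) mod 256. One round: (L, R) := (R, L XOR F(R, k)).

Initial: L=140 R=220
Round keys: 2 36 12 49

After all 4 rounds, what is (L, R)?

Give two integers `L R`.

Answer: 8 96

Derivation:
Round 1 (k=2): L=220 R=51
Round 2 (k=36): L=51 R=239
Round 3 (k=12): L=239 R=8
Round 4 (k=49): L=8 R=96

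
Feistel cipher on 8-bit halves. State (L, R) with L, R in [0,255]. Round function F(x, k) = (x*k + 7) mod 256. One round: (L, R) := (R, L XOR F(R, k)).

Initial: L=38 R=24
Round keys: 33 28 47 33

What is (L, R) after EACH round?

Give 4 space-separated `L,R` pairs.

Round 1 (k=33): L=24 R=57
Round 2 (k=28): L=57 R=91
Round 3 (k=47): L=91 R=133
Round 4 (k=33): L=133 R=119

Answer: 24,57 57,91 91,133 133,119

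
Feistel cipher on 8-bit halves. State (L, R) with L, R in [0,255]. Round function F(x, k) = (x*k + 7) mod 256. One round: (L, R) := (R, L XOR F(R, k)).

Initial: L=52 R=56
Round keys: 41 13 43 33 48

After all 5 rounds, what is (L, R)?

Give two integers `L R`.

Answer: 255 157

Derivation:
Round 1 (k=41): L=56 R=203
Round 2 (k=13): L=203 R=110
Round 3 (k=43): L=110 R=74
Round 4 (k=33): L=74 R=255
Round 5 (k=48): L=255 R=157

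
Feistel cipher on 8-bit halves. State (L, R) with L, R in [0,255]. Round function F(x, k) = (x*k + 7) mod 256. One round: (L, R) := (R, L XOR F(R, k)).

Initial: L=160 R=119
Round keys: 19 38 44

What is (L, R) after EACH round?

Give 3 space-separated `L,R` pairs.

Round 1 (k=19): L=119 R=124
Round 2 (k=38): L=124 R=24
Round 3 (k=44): L=24 R=91

Answer: 119,124 124,24 24,91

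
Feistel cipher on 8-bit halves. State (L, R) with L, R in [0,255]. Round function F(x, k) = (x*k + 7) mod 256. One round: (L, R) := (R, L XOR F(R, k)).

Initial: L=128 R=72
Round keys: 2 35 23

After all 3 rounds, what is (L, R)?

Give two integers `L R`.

Answer: 100 20

Derivation:
Round 1 (k=2): L=72 R=23
Round 2 (k=35): L=23 R=100
Round 3 (k=23): L=100 R=20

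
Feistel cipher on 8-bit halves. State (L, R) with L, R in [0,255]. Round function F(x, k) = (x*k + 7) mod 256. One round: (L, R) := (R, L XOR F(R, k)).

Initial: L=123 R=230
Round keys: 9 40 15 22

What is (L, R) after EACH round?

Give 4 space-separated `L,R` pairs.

Answer: 230,102 102,17 17,96 96,86

Derivation:
Round 1 (k=9): L=230 R=102
Round 2 (k=40): L=102 R=17
Round 3 (k=15): L=17 R=96
Round 4 (k=22): L=96 R=86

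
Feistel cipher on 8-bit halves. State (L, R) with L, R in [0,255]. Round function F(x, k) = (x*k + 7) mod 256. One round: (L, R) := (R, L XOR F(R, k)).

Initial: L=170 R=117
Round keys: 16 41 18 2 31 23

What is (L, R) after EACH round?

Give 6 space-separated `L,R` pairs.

Round 1 (k=16): L=117 R=253
Round 2 (k=41): L=253 R=249
Round 3 (k=18): L=249 R=116
Round 4 (k=2): L=116 R=22
Round 5 (k=31): L=22 R=197
Round 6 (k=23): L=197 R=172

Answer: 117,253 253,249 249,116 116,22 22,197 197,172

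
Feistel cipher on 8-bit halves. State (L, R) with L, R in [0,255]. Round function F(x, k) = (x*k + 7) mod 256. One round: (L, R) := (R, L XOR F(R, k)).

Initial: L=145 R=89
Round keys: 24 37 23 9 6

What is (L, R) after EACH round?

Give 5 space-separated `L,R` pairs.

Answer: 89,206 206,148 148,157 157,24 24,10

Derivation:
Round 1 (k=24): L=89 R=206
Round 2 (k=37): L=206 R=148
Round 3 (k=23): L=148 R=157
Round 4 (k=9): L=157 R=24
Round 5 (k=6): L=24 R=10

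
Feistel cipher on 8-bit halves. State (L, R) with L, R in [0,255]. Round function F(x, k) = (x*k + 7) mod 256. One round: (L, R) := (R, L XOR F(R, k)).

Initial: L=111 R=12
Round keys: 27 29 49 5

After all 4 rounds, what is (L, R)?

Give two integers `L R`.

Answer: 74 110

Derivation:
Round 1 (k=27): L=12 R=36
Round 2 (k=29): L=36 R=23
Round 3 (k=49): L=23 R=74
Round 4 (k=5): L=74 R=110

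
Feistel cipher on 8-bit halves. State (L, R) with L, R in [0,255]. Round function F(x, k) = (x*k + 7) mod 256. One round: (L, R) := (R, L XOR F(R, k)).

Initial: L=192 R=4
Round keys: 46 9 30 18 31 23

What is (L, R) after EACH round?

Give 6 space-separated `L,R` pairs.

Round 1 (k=46): L=4 R=127
Round 2 (k=9): L=127 R=122
Round 3 (k=30): L=122 R=44
Round 4 (k=18): L=44 R=101
Round 5 (k=31): L=101 R=110
Round 6 (k=23): L=110 R=140

Answer: 4,127 127,122 122,44 44,101 101,110 110,140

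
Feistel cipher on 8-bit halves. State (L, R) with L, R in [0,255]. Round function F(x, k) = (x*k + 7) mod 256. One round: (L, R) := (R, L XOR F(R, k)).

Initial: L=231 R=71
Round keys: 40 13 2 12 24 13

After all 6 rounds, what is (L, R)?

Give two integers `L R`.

Round 1 (k=40): L=71 R=248
Round 2 (k=13): L=248 R=216
Round 3 (k=2): L=216 R=79
Round 4 (k=12): L=79 R=99
Round 5 (k=24): L=99 R=0
Round 6 (k=13): L=0 R=100

Answer: 0 100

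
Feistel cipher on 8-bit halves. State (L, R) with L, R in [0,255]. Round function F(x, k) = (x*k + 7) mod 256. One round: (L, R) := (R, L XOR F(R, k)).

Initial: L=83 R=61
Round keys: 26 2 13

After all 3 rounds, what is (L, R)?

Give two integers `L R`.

Round 1 (k=26): L=61 R=106
Round 2 (k=2): L=106 R=230
Round 3 (k=13): L=230 R=223

Answer: 230 223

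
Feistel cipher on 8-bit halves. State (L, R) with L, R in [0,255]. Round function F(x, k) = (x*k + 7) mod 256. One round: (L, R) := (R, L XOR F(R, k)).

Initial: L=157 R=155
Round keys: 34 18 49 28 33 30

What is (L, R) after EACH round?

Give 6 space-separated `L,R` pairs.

Answer: 155,0 0,156 156,227 227,71 71,205 205,74

Derivation:
Round 1 (k=34): L=155 R=0
Round 2 (k=18): L=0 R=156
Round 3 (k=49): L=156 R=227
Round 4 (k=28): L=227 R=71
Round 5 (k=33): L=71 R=205
Round 6 (k=30): L=205 R=74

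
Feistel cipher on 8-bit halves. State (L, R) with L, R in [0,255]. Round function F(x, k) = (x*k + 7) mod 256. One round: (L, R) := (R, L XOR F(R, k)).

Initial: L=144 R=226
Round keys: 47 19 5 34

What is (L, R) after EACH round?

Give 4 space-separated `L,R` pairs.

Round 1 (k=47): L=226 R=21
Round 2 (k=19): L=21 R=116
Round 3 (k=5): L=116 R=94
Round 4 (k=34): L=94 R=247

Answer: 226,21 21,116 116,94 94,247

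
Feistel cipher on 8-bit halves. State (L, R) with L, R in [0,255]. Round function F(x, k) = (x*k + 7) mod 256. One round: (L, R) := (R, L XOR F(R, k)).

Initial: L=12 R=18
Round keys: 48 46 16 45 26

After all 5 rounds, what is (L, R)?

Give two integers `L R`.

Answer: 96 155

Derivation:
Round 1 (k=48): L=18 R=107
Round 2 (k=46): L=107 R=83
Round 3 (k=16): L=83 R=92
Round 4 (k=45): L=92 R=96
Round 5 (k=26): L=96 R=155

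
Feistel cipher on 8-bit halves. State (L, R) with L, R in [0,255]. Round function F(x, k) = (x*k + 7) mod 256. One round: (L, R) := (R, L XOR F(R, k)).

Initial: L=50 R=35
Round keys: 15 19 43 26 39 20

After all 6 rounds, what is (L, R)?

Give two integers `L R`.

Answer: 211 236

Derivation:
Round 1 (k=15): L=35 R=38
Round 2 (k=19): L=38 R=250
Round 3 (k=43): L=250 R=35
Round 4 (k=26): L=35 R=111
Round 5 (k=39): L=111 R=211
Round 6 (k=20): L=211 R=236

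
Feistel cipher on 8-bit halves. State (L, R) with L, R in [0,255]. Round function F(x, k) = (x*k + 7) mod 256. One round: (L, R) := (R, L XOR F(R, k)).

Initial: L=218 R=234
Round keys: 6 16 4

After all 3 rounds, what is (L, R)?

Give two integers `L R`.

Round 1 (k=6): L=234 R=89
Round 2 (k=16): L=89 R=125
Round 3 (k=4): L=125 R=162

Answer: 125 162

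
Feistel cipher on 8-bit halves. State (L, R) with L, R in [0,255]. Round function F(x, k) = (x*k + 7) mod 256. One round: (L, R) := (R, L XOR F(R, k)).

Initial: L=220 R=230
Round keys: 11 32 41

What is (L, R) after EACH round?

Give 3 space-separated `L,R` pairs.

Round 1 (k=11): L=230 R=53
Round 2 (k=32): L=53 R=65
Round 3 (k=41): L=65 R=69

Answer: 230,53 53,65 65,69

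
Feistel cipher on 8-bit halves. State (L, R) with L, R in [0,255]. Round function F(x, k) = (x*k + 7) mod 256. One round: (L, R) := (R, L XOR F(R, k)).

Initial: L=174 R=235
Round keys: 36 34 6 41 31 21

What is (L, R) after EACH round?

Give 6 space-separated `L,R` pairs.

Round 1 (k=36): L=235 R=189
Round 2 (k=34): L=189 R=202
Round 3 (k=6): L=202 R=126
Round 4 (k=41): L=126 R=255
Round 5 (k=31): L=255 R=150
Round 6 (k=21): L=150 R=170

Answer: 235,189 189,202 202,126 126,255 255,150 150,170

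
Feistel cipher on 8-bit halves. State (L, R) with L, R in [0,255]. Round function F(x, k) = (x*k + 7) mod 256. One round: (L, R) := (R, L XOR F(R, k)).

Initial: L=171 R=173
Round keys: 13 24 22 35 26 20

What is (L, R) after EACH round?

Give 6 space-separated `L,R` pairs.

Answer: 173,123 123,34 34,136 136,189 189,177 177,102

Derivation:
Round 1 (k=13): L=173 R=123
Round 2 (k=24): L=123 R=34
Round 3 (k=22): L=34 R=136
Round 4 (k=35): L=136 R=189
Round 5 (k=26): L=189 R=177
Round 6 (k=20): L=177 R=102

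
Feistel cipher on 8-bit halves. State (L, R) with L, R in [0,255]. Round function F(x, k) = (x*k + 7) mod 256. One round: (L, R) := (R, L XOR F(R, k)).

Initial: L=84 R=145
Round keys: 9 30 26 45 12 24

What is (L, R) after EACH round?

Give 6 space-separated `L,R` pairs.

Answer: 145,116 116,14 14,7 7,76 76,144 144,203

Derivation:
Round 1 (k=9): L=145 R=116
Round 2 (k=30): L=116 R=14
Round 3 (k=26): L=14 R=7
Round 4 (k=45): L=7 R=76
Round 5 (k=12): L=76 R=144
Round 6 (k=24): L=144 R=203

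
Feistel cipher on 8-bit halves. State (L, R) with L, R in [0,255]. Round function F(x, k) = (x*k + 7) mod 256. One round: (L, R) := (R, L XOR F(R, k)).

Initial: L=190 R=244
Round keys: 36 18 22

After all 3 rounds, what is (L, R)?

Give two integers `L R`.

Answer: 157 108

Derivation:
Round 1 (k=36): L=244 R=233
Round 2 (k=18): L=233 R=157
Round 3 (k=22): L=157 R=108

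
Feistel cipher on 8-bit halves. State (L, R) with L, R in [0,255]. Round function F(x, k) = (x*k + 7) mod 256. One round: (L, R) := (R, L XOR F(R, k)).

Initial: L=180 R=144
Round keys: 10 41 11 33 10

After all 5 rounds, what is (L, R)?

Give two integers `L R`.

Answer: 215 227

Derivation:
Round 1 (k=10): L=144 R=19
Round 2 (k=41): L=19 R=130
Round 3 (k=11): L=130 R=142
Round 4 (k=33): L=142 R=215
Round 5 (k=10): L=215 R=227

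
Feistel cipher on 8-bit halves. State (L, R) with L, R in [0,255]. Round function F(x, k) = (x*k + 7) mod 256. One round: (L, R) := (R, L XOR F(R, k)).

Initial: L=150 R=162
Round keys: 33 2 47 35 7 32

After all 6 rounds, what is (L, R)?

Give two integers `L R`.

Answer: 99 148

Derivation:
Round 1 (k=33): L=162 R=127
Round 2 (k=2): L=127 R=167
Round 3 (k=47): L=167 R=207
Round 4 (k=35): L=207 R=243
Round 5 (k=7): L=243 R=99
Round 6 (k=32): L=99 R=148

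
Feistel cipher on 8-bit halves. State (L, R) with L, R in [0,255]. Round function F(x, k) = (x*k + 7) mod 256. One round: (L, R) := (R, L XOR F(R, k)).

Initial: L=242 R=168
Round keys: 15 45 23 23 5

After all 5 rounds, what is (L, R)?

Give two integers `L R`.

Answer: 45 42

Derivation:
Round 1 (k=15): L=168 R=45
Round 2 (k=45): L=45 R=88
Round 3 (k=23): L=88 R=194
Round 4 (k=23): L=194 R=45
Round 5 (k=5): L=45 R=42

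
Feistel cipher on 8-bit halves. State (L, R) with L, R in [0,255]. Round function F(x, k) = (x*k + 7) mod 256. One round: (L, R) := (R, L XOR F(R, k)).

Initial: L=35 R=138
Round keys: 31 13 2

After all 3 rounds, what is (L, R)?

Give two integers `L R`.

Answer: 135 139

Derivation:
Round 1 (k=31): L=138 R=158
Round 2 (k=13): L=158 R=135
Round 3 (k=2): L=135 R=139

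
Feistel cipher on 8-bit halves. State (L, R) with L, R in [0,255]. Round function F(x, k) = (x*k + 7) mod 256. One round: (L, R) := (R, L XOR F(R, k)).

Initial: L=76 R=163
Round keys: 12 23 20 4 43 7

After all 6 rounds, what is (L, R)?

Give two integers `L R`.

Round 1 (k=12): L=163 R=231
Round 2 (k=23): L=231 R=107
Round 3 (k=20): L=107 R=132
Round 4 (k=4): L=132 R=124
Round 5 (k=43): L=124 R=95
Round 6 (k=7): L=95 R=220

Answer: 95 220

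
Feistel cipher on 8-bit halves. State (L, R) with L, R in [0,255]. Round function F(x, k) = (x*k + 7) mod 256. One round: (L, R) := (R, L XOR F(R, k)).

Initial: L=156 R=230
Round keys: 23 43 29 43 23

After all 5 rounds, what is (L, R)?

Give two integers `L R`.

Answer: 149 240

Derivation:
Round 1 (k=23): L=230 R=45
Round 2 (k=43): L=45 R=112
Round 3 (k=29): L=112 R=154
Round 4 (k=43): L=154 R=149
Round 5 (k=23): L=149 R=240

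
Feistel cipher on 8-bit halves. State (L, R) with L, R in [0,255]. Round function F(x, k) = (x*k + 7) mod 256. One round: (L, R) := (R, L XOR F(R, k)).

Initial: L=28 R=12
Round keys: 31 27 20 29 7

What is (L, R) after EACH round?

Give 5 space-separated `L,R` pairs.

Round 1 (k=31): L=12 R=103
Round 2 (k=27): L=103 R=232
Round 3 (k=20): L=232 R=64
Round 4 (k=29): L=64 R=175
Round 5 (k=7): L=175 R=144

Answer: 12,103 103,232 232,64 64,175 175,144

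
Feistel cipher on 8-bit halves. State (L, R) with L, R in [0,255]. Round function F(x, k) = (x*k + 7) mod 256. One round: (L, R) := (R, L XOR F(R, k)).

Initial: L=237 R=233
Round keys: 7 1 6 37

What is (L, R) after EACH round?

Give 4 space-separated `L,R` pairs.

Answer: 233,139 139,123 123,98 98,74

Derivation:
Round 1 (k=7): L=233 R=139
Round 2 (k=1): L=139 R=123
Round 3 (k=6): L=123 R=98
Round 4 (k=37): L=98 R=74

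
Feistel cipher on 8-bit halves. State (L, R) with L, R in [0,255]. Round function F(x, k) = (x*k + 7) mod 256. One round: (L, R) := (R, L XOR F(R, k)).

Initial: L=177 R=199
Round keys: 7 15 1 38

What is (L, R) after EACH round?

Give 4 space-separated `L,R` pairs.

Answer: 199,201 201,9 9,217 217,52

Derivation:
Round 1 (k=7): L=199 R=201
Round 2 (k=15): L=201 R=9
Round 3 (k=1): L=9 R=217
Round 4 (k=38): L=217 R=52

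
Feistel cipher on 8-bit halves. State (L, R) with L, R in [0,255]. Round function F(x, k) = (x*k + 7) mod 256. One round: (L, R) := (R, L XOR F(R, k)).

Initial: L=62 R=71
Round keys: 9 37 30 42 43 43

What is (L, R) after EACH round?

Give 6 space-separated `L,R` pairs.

Answer: 71,184 184,216 216,239 239,229 229,145 145,135

Derivation:
Round 1 (k=9): L=71 R=184
Round 2 (k=37): L=184 R=216
Round 3 (k=30): L=216 R=239
Round 4 (k=42): L=239 R=229
Round 5 (k=43): L=229 R=145
Round 6 (k=43): L=145 R=135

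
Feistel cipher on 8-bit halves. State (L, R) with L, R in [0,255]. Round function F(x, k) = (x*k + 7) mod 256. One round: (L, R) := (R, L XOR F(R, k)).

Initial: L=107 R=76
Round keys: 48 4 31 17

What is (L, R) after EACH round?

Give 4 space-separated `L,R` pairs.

Round 1 (k=48): L=76 R=44
Round 2 (k=4): L=44 R=251
Round 3 (k=31): L=251 R=64
Round 4 (k=17): L=64 R=188

Answer: 76,44 44,251 251,64 64,188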